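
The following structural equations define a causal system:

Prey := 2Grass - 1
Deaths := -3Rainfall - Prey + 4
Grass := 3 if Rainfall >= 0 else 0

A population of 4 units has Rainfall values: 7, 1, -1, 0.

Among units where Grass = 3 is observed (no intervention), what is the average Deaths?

Conditioning on Grass=3 selects the 3 unit(s) with Rainfall ∈ {7, 1, 0}. Their Deaths values: -22, -4, -1. Mean = -9.

-9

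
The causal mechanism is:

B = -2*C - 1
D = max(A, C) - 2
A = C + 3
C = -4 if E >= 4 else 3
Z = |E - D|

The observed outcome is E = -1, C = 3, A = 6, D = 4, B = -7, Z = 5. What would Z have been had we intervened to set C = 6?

8

Under do(C=6), the mechanism C = -4 if E >= 4 else 3 is discarded; C is fixed at 6.
A = C + 3  [with C=6]  = 9
D = max(A, C) - 2  [with A=9, C=6]  = 7
Z = |E - D|  [with E=-1, D=7]  = 8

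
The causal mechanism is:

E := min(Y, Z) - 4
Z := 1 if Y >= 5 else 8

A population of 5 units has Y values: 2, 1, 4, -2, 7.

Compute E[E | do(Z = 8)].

-1.6

Under do(Z=8), Z's equation is replaced by Z=8 for every unit. Per-unit E: -2, -3, 0, -6, 3. Mean = -1.6.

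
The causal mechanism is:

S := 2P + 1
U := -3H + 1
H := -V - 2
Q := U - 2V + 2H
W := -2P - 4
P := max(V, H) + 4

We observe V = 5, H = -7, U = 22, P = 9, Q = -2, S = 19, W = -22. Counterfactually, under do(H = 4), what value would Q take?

do(H=4) replaces the equation H := -V - 2 with the constant H = 4.
U = -3H + 1  [with H=4]  = -11
Q = U - 2V + 2H  [with U=-11, V=5, H=4]  = -13

-13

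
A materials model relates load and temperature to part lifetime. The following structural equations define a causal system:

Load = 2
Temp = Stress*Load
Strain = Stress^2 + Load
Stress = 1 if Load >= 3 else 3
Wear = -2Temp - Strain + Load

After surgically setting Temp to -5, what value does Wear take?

1

Intervening sets Temp = -5 and removes its equation (Temp = Stress*Load).
Stress = 1 if Load >= 3 else 3  [with Load=2]  = 3
Strain = Stress^2 + Load  [with Stress=3, Load=2]  = 11
Wear = -2Temp - Strain + Load  [with Temp=-5, Strain=11, Load=2]  = 1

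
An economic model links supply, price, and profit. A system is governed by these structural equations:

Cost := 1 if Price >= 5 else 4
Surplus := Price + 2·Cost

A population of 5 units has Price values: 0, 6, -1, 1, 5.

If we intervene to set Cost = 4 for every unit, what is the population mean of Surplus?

Every unit gets Cost=4 under the intervention. Surplus values become 8, 14, 7, 9, 13; E[Surplus|do(Cost=4)] = 10.2.

10.2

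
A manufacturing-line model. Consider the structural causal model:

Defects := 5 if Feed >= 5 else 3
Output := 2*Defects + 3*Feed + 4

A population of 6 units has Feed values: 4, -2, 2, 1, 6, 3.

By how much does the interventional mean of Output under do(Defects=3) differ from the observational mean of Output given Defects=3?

The intervention sets Defects=3 in all 6 units regardless of Feed. Recomputing Output per unit gives 22, 4, 16, 13, 28, 19; average 17.
Conditioning on Defects=3 selects the 5 unit(s) with Feed ∈ {4, -2, 2, 1, 3}. Their Output values: 22, 4, 16, 13, 19. Mean = 14.8.
Difference = 17 − 14.8 = 2.2.

2.2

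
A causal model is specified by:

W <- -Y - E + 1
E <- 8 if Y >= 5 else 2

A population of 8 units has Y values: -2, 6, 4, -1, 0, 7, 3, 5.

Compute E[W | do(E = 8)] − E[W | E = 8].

Every unit gets E=8 under the intervention. W values become -5, -13, -11, -6, -7, -14, -10, -12; E[W|do(E=8)] = -9.75.
E[W|E=8] averages over only the 3 units with E=8 (Y = 6, 7, 5): W = -13, -14, -12, mean -13.
Difference = -9.75 − (-13) = 3.25.

3.25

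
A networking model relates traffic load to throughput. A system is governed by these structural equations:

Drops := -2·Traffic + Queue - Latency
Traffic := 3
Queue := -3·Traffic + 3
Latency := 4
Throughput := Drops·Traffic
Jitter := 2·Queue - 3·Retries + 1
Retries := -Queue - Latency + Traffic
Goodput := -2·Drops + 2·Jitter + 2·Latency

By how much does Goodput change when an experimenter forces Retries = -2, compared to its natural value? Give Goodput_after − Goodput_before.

do(Retries=-2) replaces the equation Retries := -Queue - Latency + Traffic with the constant Retries = -2.
Queue = -3·Traffic + 3  [with Traffic=3]  = -6
Drops = -2·Traffic + Queue - Latency  [with Traffic=3, Queue=-6, Latency=4]  = -16
Jitter = 2·Queue - 3·Retries + 1  [with Queue=-6, Retries=-2]  = -5
Goodput = -2·Drops + 2·Jitter + 2·Latency  [with Drops=-16, Jitter=-5, Latency=4]  = 30
Without intervention: Queue = -3·Traffic + 3  [with Traffic=3]  = -6; Drops = -2·Traffic + Queue - Latency  [with Traffic=3, Queue=-6, Latency=4]  = -16; Retries = -Queue - Latency + Traffic  [with Queue=-6, Latency=4, Traffic=3]  = 5; Jitter = 2·Queue - 3·Retries + 1  [with Queue=-6, Retries=5]  = -26; Goodput = -2·Drops + 2·Jitter + 2·Latency  [with Drops=-16, Jitter=-26, Latency=4]  = -12.
Change = 30 − (-12) = 42.

42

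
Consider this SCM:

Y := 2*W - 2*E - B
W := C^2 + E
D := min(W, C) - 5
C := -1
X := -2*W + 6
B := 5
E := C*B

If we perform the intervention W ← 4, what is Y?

Intervening sets W = 4 and removes its equation (W := C^2 + E).
E = C*B  [with C=-1, B=5]  = -5
Y = 2*W - 2*E - B  [with W=4, E=-5, B=5]  = 13

13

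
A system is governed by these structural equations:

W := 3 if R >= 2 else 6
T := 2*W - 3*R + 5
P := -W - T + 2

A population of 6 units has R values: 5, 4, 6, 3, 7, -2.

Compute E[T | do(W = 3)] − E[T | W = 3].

Every unit gets W=3 under the intervention. T values become -4, -1, -7, 2, -10, 17; E[T|do(W=3)] = -0.5.
E[T|W=3] averages over only the 5 units with W=3 (R = 5, 4, 6, 3, 7): T = -4, -1, -7, 2, -10, mean -4.
Difference = -0.5 − (-4) = 3.5.

3.5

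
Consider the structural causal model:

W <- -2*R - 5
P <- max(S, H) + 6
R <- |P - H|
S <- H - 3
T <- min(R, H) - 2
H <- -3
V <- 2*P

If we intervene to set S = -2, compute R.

Under do(S=-2), the mechanism S <- H - 3 is discarded; S is fixed at -2.
P = max(S, H) + 6  [with S=-2, H=-3]  = 4
R = |P - H|  [with P=4, H=-3]  = 7

7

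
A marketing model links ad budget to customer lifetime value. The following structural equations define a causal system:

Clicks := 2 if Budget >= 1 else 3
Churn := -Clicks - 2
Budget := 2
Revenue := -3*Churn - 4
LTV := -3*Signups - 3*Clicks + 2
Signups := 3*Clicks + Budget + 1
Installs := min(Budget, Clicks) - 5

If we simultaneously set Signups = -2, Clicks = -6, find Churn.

4

The joint intervention fixes Signups = -2, Clicks = -6, removing each variable's own equation.
Churn = -Clicks - 2  [with Clicks=-6]  = 4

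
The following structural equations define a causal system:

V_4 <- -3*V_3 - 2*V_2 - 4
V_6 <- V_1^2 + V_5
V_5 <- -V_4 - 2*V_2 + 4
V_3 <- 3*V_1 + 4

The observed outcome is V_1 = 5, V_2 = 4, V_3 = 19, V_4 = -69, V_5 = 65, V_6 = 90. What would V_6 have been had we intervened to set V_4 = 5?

Under do(V_4=5), the mechanism V_4 <- -3*V_3 - 2*V_2 - 4 is discarded; V_4 is fixed at 5.
V_5 = -V_4 - 2*V_2 + 4  [with V_4=5, V_2=4]  = -9
V_6 = V_1^2 + V_5  [with V_1=5, V_5=-9]  = 16

16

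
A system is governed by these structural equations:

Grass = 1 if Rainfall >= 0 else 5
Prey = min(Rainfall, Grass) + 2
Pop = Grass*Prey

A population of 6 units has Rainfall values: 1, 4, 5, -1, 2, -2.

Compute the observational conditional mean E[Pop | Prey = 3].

3

E[Pop|Prey=3] averages over only the 4 units with Prey=3 (Rainfall = 1, 4, 5, 2): Pop = 3, 3, 3, 3, mean 3.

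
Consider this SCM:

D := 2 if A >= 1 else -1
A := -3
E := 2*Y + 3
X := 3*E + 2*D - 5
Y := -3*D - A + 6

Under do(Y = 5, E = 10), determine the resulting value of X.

Setting Y = 5, E = 10 by intervention discards those variables' equations.
D = 2 if A >= 1 else -1  [with A=-3]  = -1
X = 3*E + 2*D - 5  [with E=10, D=-1]  = 23

23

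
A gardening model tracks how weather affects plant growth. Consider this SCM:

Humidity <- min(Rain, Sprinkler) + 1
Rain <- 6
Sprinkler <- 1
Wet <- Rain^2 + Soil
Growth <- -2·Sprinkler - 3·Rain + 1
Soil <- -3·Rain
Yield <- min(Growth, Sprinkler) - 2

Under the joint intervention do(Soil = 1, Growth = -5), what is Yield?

Under do(Soil = 1, Growth = -5), each intervened variable's structural equation is replaced by its fixed value.
Yield = min(Growth, Sprinkler) - 2  [with Growth=-5, Sprinkler=1]  = -7

-7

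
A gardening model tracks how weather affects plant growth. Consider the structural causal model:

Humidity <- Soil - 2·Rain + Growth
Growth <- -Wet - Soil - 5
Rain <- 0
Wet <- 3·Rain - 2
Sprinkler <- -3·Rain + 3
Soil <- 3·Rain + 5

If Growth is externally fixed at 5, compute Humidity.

The intervention breaks the incoming arrows to Growth: Growth <- -Wet - Soil - 5 no longer applies, and Growth = 5.
Soil = 3·Rain + 5  [with Rain=0]  = 5
Humidity = Soil - 2·Rain + Growth  [with Soil=5, Rain=0, Growth=5]  = 10

10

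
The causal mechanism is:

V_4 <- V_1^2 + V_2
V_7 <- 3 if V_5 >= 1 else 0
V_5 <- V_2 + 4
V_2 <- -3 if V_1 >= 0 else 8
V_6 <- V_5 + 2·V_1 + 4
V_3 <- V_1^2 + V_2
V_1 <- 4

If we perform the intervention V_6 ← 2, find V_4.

do(V_6=2) replaces the equation V_6 <- V_5 + 2·V_1 + 4 with the constant V_6 = 2.
No directed path runs from V_6 to V_4, so V_4 keeps its natural value.
V_2 = -3 if V_1 >= 0 else 8  [with V_1=4]  = -3
V_4 = V_1^2 + V_2  [with V_1=4, V_2=-3]  = 13

13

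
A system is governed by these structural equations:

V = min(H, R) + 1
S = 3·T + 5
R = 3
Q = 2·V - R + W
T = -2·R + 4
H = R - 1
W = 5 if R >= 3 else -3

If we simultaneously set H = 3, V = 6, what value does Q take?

Under do(H = 3, V = 6), each intervened variable's structural equation is replaced by its fixed value.
W = 5 if R >= 3 else -3  [with R=3]  = 5
Q = 2·V - R + W  [with V=6, R=3, W=5]  = 14

14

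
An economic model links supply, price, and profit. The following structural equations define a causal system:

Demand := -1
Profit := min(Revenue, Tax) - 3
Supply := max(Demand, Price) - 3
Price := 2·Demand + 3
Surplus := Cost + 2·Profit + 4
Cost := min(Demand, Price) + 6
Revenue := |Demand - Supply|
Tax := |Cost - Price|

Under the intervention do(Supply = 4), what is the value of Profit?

1

The intervention breaks the incoming arrows to Supply: Supply := max(Demand, Price) - 3 no longer applies, and Supply = 4.
Price = 2·Demand + 3  [with Demand=-1]  = 1
Cost = min(Demand, Price) + 6  [with Demand=-1, Price=1]  = 5
Revenue = |Demand - Supply|  [with Demand=-1, Supply=4]  = 5
Tax = |Cost - Price|  [with Cost=5, Price=1]  = 4
Profit = min(Revenue, Tax) - 3  [with Revenue=5, Tax=4]  = 1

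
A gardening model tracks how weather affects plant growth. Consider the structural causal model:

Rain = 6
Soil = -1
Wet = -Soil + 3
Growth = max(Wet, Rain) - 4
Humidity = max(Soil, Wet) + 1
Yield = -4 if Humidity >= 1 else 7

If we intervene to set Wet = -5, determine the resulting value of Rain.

6

Under do(Wet=-5), the mechanism Wet = -Soil + 3 is discarded; Wet is fixed at -5.
Rain is not downstream of the intervention, so its value is determined by the original equations.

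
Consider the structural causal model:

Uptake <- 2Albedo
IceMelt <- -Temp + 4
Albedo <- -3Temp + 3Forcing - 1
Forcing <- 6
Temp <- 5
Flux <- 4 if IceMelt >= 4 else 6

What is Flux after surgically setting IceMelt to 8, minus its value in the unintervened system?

do(IceMelt=8) replaces the equation IceMelt <- -Temp + 4 with the constant IceMelt = 8.
Flux = 4 if IceMelt >= 4 else 6  [with IceMelt=8]  = 4
Without intervention: IceMelt = -Temp + 4  [with Temp=5]  = -1; Flux = 4 if IceMelt >= 4 else 6  [with IceMelt=-1]  = 6.
Change = 4 − 6 = -2.

-2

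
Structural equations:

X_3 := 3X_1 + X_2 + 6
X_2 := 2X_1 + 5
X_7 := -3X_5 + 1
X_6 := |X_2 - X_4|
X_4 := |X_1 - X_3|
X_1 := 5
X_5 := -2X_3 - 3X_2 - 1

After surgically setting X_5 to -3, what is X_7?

10

Under do(X_5=-3), the mechanism X_5 := -2X_3 - 3X_2 - 1 is discarded; X_5 is fixed at -3.
X_7 = -3X_5 + 1  [with X_5=-3]  = 10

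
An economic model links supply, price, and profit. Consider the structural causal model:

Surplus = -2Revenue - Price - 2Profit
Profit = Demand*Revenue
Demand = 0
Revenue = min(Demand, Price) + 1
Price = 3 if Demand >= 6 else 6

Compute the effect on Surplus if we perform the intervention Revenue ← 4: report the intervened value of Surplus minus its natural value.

-6

do(Revenue=4) replaces the equation Revenue = min(Demand, Price) + 1 with the constant Revenue = 4.
Price = 3 if Demand >= 6 else 6  [with Demand=0]  = 6
Profit = Demand*Revenue  [with Demand=0, Revenue=4]  = 0
Surplus = -2Revenue - Price - 2Profit  [with Revenue=4, Price=6, Profit=0]  = -14
Without intervention: Price = 3 if Demand >= 6 else 6  [with Demand=0]  = 6; Revenue = min(Demand, Price) + 1  [with Demand=0, Price=6]  = 1; Profit = Demand*Revenue  [with Demand=0, Revenue=1]  = 0; Surplus = -2Revenue - Price - 2Profit  [with Revenue=1, Price=6, Profit=0]  = -8.
Change = -14 − (-8) = -6.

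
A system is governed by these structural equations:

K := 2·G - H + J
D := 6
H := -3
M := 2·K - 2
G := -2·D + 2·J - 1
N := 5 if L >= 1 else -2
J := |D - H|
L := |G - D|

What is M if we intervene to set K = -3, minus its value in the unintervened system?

-50

do(K=-3) replaces the equation K := 2·G - H + J with the constant K = -3.
M = 2·K - 2  [with K=-3]  = -8
Without intervention: J = |D - H|  [with D=6, H=-3]  = 9; G = -2·D + 2·J - 1  [with D=6, J=9]  = 5; K = 2·G - H + J  [with G=5, H=-3, J=9]  = 22; M = 2·K - 2  [with K=22]  = 42.
Change = -8 − 42 = -50.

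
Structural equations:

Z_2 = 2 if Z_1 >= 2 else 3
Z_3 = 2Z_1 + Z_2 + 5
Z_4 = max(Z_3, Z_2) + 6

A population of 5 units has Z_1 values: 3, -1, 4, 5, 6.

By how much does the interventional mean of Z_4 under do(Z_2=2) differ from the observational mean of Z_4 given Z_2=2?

do(Z_2=2) breaks Z_2's dependence on Z_1. With Z_2=2 fixed, Z_4 across the units is 19, 11, 21, 23, 25, mean 19.8.
Observing Z_2=2 restricts to units where Z_2's equation naturally yields 2: Z_1 ∈ {3, 4, 5, 6}. In that subpopulation Z_4 = 19, 21, 23, 25, mean 22.
Difference = 19.8 − 22 = -2.2.

-2.2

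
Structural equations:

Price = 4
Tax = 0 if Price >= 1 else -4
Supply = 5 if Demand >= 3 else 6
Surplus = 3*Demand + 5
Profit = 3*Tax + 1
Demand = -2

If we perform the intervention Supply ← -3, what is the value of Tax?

The intervention breaks the incoming arrows to Supply: Supply = 5 if Demand >= 3 else 6 no longer applies, and Supply = -3.
Tax is not downstream of the intervention, so its value is determined by the original equations.
Tax = 0 if Price >= 1 else -4  [with Price=4]  = 0

0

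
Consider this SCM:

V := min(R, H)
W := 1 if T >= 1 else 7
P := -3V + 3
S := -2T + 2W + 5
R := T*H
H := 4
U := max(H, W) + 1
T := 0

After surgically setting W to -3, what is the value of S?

-1

The intervention breaks the incoming arrows to W: W := 1 if T >= 1 else 7 no longer applies, and W = -3.
S = -2T + 2W + 5  [with T=0, W=-3]  = -1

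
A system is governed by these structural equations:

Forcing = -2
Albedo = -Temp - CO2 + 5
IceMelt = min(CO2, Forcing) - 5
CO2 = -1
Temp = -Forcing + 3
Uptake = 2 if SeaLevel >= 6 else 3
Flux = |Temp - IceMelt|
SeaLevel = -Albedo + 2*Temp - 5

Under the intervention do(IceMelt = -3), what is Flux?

8

The intervention breaks the incoming arrows to IceMelt: IceMelt = min(CO2, Forcing) - 5 no longer applies, and IceMelt = -3.
Temp = -Forcing + 3  [with Forcing=-2]  = 5
Flux = |Temp - IceMelt|  [with Temp=5, IceMelt=-3]  = 8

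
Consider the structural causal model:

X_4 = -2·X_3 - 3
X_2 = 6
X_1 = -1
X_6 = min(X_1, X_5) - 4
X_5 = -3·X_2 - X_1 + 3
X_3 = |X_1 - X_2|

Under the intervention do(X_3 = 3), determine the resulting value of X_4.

-9

The intervention breaks the incoming arrows to X_3: X_3 = |X_1 - X_2| no longer applies, and X_3 = 3.
X_4 = -2·X_3 - 3  [with X_3=3]  = -9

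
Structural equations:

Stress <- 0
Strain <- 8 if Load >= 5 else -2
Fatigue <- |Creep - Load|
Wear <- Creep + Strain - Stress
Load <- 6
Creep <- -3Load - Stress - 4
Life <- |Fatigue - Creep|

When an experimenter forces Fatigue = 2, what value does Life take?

Intervening sets Fatigue = 2 and removes its equation (Fatigue <- |Creep - Load|).
Creep = -3Load - Stress - 4  [with Load=6, Stress=0]  = -22
Life = |Fatigue - Creep|  [with Fatigue=2, Creep=-22]  = 24

24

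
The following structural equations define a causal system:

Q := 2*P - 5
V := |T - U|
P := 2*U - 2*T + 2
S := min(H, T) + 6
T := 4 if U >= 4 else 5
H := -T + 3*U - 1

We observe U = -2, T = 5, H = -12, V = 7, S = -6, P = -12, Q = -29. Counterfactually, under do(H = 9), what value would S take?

11

do(H=9) replaces the equation H := -T + 3*U - 1 with the constant H = 9.
T = 4 if U >= 4 else 5  [with U=-2]  = 5
S = min(H, T) + 6  [with H=9, T=5]  = 11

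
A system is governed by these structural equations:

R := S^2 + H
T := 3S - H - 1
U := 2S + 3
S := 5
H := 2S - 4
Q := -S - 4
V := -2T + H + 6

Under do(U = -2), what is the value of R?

31

Intervening sets U = -2 and removes its equation (U := 2S + 3).
R is not downstream of the intervention, so its value is determined by the original equations.
H = 2S - 4  [with S=5]  = 6
R = S^2 + H  [with S=5, H=6]  = 31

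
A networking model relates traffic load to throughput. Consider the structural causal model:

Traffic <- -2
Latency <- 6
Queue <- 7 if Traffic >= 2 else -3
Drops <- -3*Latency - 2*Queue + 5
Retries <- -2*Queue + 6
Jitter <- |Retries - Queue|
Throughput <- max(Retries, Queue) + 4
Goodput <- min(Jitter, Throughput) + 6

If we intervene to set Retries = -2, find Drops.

-7

The intervention breaks the incoming arrows to Retries: Retries <- -2*Queue + 6 no longer applies, and Retries = -2.
Since Drops is not a descendant of the intervened variable, it is unaffected.
Queue = 7 if Traffic >= 2 else -3  [with Traffic=-2]  = -3
Drops = -3*Latency - 2*Queue + 5  [with Latency=6, Queue=-3]  = -7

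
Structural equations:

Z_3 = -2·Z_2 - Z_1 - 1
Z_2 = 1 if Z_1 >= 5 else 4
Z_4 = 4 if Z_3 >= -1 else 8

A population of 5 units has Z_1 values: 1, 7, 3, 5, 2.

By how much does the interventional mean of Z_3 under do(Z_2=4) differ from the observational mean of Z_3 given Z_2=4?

-1.6

Every unit gets Z_2=4 under the intervention. Z_3 values become -10, -16, -12, -14, -11; E[Z_3|do(Z_2=4)] = -12.6.
E[Z_3|Z_2=4] averages over only the 3 units with Z_2=4 (Z_1 = 1, 3, 2): Z_3 = -10, -12, -11, mean -11.
Difference = -12.6 − (-11) = -1.6.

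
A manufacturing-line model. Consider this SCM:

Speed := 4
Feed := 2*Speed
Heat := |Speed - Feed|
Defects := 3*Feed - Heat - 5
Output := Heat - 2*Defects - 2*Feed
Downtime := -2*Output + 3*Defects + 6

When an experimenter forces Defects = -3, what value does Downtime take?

9

Under do(Defects=-3), the mechanism Defects := 3*Feed - Heat - 5 is discarded; Defects is fixed at -3.
Feed = 2*Speed  [with Speed=4]  = 8
Heat = |Speed - Feed|  [with Speed=4, Feed=8]  = 4
Output = Heat - 2*Defects - 2*Feed  [with Heat=4, Defects=-3, Feed=8]  = -6
Downtime = -2*Output + 3*Defects + 6  [with Output=-6, Defects=-3]  = 9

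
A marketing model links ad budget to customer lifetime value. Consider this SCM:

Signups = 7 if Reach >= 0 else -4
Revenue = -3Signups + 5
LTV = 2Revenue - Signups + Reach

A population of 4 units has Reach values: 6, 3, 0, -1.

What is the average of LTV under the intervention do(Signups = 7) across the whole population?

do(Signups=7) breaks Signups's dependence on Reach. With Signups=7 fixed, LTV across the units is -33, -36, -39, -40, mean -37.

-37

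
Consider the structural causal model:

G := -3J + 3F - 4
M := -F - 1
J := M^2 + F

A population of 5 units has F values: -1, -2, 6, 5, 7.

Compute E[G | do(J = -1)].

8

Every unit gets J=-1 under the intervention. G values become -4, -7, 17, 14, 20; E[G|do(J=-1)] = 8.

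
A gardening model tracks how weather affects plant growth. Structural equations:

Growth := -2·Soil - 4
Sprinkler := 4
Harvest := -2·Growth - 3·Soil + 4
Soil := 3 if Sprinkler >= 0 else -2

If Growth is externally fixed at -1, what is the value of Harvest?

The intervention breaks the incoming arrows to Growth: Growth := -2·Soil - 4 no longer applies, and Growth = -1.
Soil = 3 if Sprinkler >= 0 else -2  [with Sprinkler=4]  = 3
Harvest = -2·Growth - 3·Soil + 4  [with Growth=-1, Soil=3]  = -3

-3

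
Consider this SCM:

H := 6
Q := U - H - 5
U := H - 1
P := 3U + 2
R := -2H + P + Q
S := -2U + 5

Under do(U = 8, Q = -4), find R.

Under do(U = 8, Q = -4), each intervened variable's structural equation is replaced by its fixed value.
P = 3U + 2  [with U=8]  = 26
R = -2H + P + Q  [with H=6, P=26, Q=-4]  = 10

10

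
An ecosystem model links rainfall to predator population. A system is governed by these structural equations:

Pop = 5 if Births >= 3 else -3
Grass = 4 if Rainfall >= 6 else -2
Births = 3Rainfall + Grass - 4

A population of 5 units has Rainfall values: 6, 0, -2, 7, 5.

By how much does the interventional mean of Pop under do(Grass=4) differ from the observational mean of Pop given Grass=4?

-3.2

Every unit gets Grass=4 under the intervention. Pop values become 5, -3, -3, 5, 5; E[Pop|do(Grass=4)] = 1.8.
Conditioning on Grass=4 selects the 2 unit(s) with Rainfall ∈ {6, 7}. Their Pop values: 5, 5. Mean = 5.
Difference = 1.8 − 5 = -3.2.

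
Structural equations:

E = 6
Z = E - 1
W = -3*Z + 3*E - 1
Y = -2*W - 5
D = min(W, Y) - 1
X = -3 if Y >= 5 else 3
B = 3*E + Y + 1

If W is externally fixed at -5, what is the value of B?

24

The intervention breaks the incoming arrows to W: W = -3*Z + 3*E - 1 no longer applies, and W = -5.
Y = -2*W - 5  [with W=-5]  = 5
B = 3*E + Y + 1  [with E=6, Y=5]  = 24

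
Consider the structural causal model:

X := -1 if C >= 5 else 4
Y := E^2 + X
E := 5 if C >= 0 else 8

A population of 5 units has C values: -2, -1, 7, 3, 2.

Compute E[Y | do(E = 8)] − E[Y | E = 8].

The intervention sets E=8 in all 5 units regardless of C. Recomputing Y per unit gives 68, 68, 63, 68, 68; average 67.
E[Y|E=8] averages over only the 2 units with E=8 (C = -2, -1): Y = 68, 68, mean 68.
Difference = 67 − 68 = -1.

-1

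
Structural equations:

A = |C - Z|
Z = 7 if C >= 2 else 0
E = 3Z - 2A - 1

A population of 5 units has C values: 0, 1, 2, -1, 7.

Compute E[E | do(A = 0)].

Under do(A=0), A's equation is replaced by A=0 for every unit. Per-unit E: -1, -1, 20, -1, 20. Mean = 7.4.

7.4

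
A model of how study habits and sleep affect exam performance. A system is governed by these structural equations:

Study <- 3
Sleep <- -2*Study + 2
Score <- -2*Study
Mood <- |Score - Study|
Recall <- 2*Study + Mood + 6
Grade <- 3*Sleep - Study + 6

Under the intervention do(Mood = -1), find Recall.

Intervening sets Mood = -1 and removes its equation (Mood <- |Score - Study|).
Recall = 2*Study + Mood + 6  [with Study=3, Mood=-1]  = 11

11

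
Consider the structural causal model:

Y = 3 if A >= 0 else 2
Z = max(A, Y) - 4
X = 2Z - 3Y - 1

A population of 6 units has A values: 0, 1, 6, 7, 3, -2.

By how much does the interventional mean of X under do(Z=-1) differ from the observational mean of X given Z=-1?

0.5

Every unit gets Z=-1 under the intervention. X values become -12, -12, -12, -12, -12, -9; E[X|do(Z=-1)] = -11.5.
Observing Z=-1 restricts to units where Z's equation naturally yields -1: A ∈ {0, 1, 3}. In that subpopulation X = -12, -12, -12, mean -12.
Difference = -11.5 − (-12) = 0.5.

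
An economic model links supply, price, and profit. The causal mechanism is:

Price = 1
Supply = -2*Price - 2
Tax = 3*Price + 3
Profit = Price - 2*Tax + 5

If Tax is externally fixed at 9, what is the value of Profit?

-12

The intervention breaks the incoming arrows to Tax: Tax = 3*Price + 3 no longer applies, and Tax = 9.
Profit = Price - 2*Tax + 5  [with Price=1, Tax=9]  = -12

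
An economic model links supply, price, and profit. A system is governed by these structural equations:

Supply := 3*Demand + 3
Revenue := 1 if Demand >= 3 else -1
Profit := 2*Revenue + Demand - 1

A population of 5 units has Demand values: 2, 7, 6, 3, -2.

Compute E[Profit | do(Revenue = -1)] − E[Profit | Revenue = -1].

3.2

do(Revenue=-1) breaks Revenue's dependence on Demand. With Revenue=-1 fixed, Profit across the units is -1, 4, 3, 0, -5, mean 0.2.
Conditioning on Revenue=-1 selects the 2 unit(s) with Demand ∈ {2, -2}. Their Profit values: -1, -5. Mean = -3.
Difference = 0.2 − (-3) = 3.2.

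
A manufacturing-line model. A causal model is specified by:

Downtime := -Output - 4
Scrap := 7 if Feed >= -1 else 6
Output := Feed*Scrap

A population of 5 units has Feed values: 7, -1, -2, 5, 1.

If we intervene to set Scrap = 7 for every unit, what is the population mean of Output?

14

Under do(Scrap=7), Scrap's equation is replaced by Scrap=7 for every unit. Per-unit Output: 49, -7, -14, 35, 7. Mean = 14.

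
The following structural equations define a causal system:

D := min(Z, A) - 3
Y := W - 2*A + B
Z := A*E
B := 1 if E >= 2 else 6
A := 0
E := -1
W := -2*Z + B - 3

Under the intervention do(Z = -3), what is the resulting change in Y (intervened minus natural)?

The intervention breaks the incoming arrows to Z: Z := A*E no longer applies, and Z = -3.
B = 1 if E >= 2 else 6  [with E=-1]  = 6
W = -2*Z + B - 3  [with Z=-3, B=6]  = 9
Y = W - 2*A + B  [with W=9, A=0, B=6]  = 15
Without intervention: Z = A*E  [with A=0, E=-1]  = 0; B = 1 if E >= 2 else 6  [with E=-1]  = 6; W = -2*Z + B - 3  [with Z=0, B=6]  = 3; Y = W - 2*A + B  [with W=3, A=0, B=6]  = 9.
Change = 15 − 9 = 6.

6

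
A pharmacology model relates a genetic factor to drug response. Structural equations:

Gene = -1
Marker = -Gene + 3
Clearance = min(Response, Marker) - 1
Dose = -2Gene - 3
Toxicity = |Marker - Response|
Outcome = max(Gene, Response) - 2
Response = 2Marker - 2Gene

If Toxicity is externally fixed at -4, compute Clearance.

The intervention breaks the incoming arrows to Toxicity: Toxicity = |Marker - Response| no longer applies, and Toxicity = -4.
Since Clearance is not a descendant of the intervened variable, it is unaffected.
Marker = -Gene + 3  [with Gene=-1]  = 4
Response = 2Marker - 2Gene  [with Marker=4, Gene=-1]  = 10
Clearance = min(Response, Marker) - 1  [with Response=10, Marker=4]  = 3

3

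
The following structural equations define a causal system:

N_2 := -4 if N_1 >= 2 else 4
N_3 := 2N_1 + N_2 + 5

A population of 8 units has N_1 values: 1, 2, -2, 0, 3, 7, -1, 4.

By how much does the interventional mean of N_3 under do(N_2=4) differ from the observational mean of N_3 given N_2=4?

Under do(N_2=4), N_2's equation is replaced by N_2=4 for every unit. Per-unit N_3: 11, 13, 5, 9, 15, 23, 7, 17. Mean = 12.5.
Observing N_2=4 restricts to units where N_2's equation naturally yields 4: N_1 ∈ {1, -2, 0, -1}. In that subpopulation N_3 = 11, 5, 9, 7, mean 8.
Difference = 12.5 − 8 = 4.5.

4.5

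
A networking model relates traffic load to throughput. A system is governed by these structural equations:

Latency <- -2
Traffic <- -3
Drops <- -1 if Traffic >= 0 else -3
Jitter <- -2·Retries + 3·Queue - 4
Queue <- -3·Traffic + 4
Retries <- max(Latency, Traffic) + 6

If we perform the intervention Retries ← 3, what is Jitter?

The intervention breaks the incoming arrows to Retries: Retries <- max(Latency, Traffic) + 6 no longer applies, and Retries = 3.
Queue = -3·Traffic + 4  [with Traffic=-3]  = 13
Jitter = -2·Retries + 3·Queue - 4  [with Retries=3, Queue=13]  = 29

29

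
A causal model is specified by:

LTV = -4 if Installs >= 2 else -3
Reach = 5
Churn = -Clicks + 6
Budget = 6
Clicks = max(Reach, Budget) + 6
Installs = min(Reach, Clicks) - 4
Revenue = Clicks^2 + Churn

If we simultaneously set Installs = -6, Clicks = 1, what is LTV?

The joint intervention fixes Installs = -6, Clicks = 1, removing each variable's own equation.
LTV = -4 if Installs >= 2 else -3  [with Installs=-6]  = -3

-3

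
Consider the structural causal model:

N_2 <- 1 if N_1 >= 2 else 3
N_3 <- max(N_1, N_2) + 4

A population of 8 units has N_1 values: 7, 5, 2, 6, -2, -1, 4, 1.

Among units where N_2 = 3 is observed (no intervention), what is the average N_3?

7

E[N_3|N_2=3] averages over only the 3 units with N_2=3 (N_1 = -2, -1, 1): N_3 = 7, 7, 7, mean 7.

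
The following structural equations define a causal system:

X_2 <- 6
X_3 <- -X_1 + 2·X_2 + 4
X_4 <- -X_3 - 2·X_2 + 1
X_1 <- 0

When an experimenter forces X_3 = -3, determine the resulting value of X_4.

-8

The intervention breaks the incoming arrows to X_3: X_3 <- -X_1 + 2·X_2 + 4 no longer applies, and X_3 = -3.
X_4 = -X_3 - 2·X_2 + 1  [with X_3=-3, X_2=6]  = -8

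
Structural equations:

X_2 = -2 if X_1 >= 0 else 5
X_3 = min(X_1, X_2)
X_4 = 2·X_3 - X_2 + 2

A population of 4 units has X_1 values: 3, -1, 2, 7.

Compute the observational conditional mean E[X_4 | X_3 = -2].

E[X_4|X_3=-2] averages over only the 3 units with X_3=-2 (X_1 = 3, 2, 7): X_4 = 0, 0, 0, mean 0.

0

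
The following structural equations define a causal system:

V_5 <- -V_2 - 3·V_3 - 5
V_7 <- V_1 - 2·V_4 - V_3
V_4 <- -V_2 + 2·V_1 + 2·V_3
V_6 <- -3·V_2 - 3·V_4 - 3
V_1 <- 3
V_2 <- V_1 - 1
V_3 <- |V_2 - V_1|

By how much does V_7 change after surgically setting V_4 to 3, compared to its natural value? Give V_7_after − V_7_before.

The intervention breaks the incoming arrows to V_4: V_4 <- -V_2 + 2·V_1 + 2·V_3 no longer applies, and V_4 = 3.
V_2 = V_1 - 1  [with V_1=3]  = 2
V_3 = |V_2 - V_1|  [with V_2=2, V_1=3]  = 1
V_7 = V_1 - 2·V_4 - V_3  [with V_1=3, V_4=3, V_3=1]  = -4
Without intervention: V_2 = V_1 - 1  [with V_1=3]  = 2; V_3 = |V_2 - V_1|  [with V_2=2, V_1=3]  = 1; V_4 = -V_2 + 2·V_1 + 2·V_3  [with V_2=2, V_1=3, V_3=1]  = 6; V_7 = V_1 - 2·V_4 - V_3  [with V_1=3, V_4=6, V_3=1]  = -10.
Change = -4 − (-10) = 6.

6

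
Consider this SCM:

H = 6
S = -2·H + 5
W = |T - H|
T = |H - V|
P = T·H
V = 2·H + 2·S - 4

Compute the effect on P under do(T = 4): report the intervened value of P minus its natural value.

Intervening sets T = 4 and removes its equation (T = |H - V|).
P = T·H  [with T=4, H=6]  = 24
Without intervention: S = -2·H + 5  [with H=6]  = -7; V = 2·H + 2·S - 4  [with H=6, S=-7]  = -6; T = |H - V|  [with H=6, V=-6]  = 12; P = T·H  [with T=12, H=6]  = 72.
Change = 24 − 72 = -48.

-48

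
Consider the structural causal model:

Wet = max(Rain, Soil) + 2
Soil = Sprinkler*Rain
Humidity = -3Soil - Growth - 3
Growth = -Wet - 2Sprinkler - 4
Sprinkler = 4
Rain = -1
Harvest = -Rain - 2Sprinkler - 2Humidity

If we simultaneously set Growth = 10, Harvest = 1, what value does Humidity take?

Under do(Growth = 10, Harvest = 1), each intervened variable's structural equation is replaced by its fixed value.
Soil = Sprinkler*Rain  [with Sprinkler=4, Rain=-1]  = -4
Humidity = -3Soil - Growth - 3  [with Soil=-4, Growth=10]  = -1

-1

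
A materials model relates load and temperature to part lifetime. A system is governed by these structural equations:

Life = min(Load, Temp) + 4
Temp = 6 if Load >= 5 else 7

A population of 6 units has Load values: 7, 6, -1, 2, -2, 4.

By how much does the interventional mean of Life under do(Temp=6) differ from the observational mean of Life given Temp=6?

do(Temp=6) breaks Temp's dependence on Load. With Temp=6 fixed, Life across the units is 10, 10, 3, 6, 2, 8, mean 6.5.
Conditioning on Temp=6 selects the 2 unit(s) with Load ∈ {7, 6}. Their Life values: 10, 10. Mean = 10.
Difference = 6.5 − 10 = -3.5.

-3.5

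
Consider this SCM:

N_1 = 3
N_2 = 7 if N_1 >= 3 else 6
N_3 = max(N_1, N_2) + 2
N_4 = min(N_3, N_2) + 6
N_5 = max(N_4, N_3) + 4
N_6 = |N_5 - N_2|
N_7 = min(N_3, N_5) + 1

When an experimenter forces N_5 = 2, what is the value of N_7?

3

Under do(N_5=2), the mechanism N_5 = max(N_4, N_3) + 4 is discarded; N_5 is fixed at 2.
N_2 = 7 if N_1 >= 3 else 6  [with N_1=3]  = 7
N_3 = max(N_1, N_2) + 2  [with N_1=3, N_2=7]  = 9
N_7 = min(N_3, N_5) + 1  [with N_3=9, N_5=2]  = 3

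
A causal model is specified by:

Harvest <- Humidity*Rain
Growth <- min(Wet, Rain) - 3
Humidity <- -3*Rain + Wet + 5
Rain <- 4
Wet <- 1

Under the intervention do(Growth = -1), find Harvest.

-24

do(Growth=-1) replaces the equation Growth <- min(Wet, Rain) - 3 with the constant Growth = -1.
Harvest is not downstream of the intervention, so its value is determined by the original equations.
Humidity = -3*Rain + Wet + 5  [with Rain=4, Wet=1]  = -6
Harvest = Humidity*Rain  [with Humidity=-6, Rain=4]  = -24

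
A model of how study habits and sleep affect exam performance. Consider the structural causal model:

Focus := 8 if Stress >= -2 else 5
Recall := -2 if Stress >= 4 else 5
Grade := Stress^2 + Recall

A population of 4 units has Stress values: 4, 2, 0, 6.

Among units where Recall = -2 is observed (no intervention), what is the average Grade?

E[Grade|Recall=-2] averages over only the 2 units with Recall=-2 (Stress = 4, 6): Grade = 14, 34, mean 24.

24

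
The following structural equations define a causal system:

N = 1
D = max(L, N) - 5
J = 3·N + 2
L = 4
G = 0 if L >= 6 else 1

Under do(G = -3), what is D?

-1

Under do(G=-3), the mechanism G = 0 if L >= 6 else 1 is discarded; G is fixed at -3.
Since D is not a descendant of the intervened variable, it is unaffected.
D = max(L, N) - 5  [with L=4, N=1]  = -1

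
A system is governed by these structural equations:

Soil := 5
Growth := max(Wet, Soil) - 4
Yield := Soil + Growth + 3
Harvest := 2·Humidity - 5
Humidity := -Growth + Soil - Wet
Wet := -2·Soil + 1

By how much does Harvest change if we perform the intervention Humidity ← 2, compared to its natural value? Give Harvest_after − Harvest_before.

Under do(Humidity=2), the mechanism Humidity := -Growth + Soil - Wet is discarded; Humidity is fixed at 2.
Harvest = 2·Humidity - 5  [with Humidity=2]  = -1
Without intervention: Wet = -2·Soil + 1  [with Soil=5]  = -9; Growth = max(Wet, Soil) - 4  [with Wet=-9, Soil=5]  = 1; Humidity = -Growth + Soil - Wet  [with Growth=1, Soil=5, Wet=-9]  = 13; Harvest = 2·Humidity - 5  [with Humidity=13]  = 21.
Change = -1 − 21 = -22.

-22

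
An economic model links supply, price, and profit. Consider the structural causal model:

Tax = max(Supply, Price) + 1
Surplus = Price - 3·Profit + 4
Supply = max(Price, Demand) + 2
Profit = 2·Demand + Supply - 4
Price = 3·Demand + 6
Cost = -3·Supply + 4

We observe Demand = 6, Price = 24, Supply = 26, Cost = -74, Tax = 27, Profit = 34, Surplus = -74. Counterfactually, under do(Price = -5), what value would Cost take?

-20

Under do(Price=-5), the mechanism Price = 3·Demand + 6 is discarded; Price is fixed at -5.
Supply = max(Price, Demand) + 2  [with Price=-5, Demand=6]  = 8
Cost = -3·Supply + 4  [with Supply=8]  = -20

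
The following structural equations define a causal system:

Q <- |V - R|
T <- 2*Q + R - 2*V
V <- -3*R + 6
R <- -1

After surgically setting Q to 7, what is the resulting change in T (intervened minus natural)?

-6

The intervention breaks the incoming arrows to Q: Q <- |V - R| no longer applies, and Q = 7.
V = -3*R + 6  [with R=-1]  = 9
T = 2*Q + R - 2*V  [with Q=7, R=-1, V=9]  = -5
Without intervention: V = -3*R + 6  [with R=-1]  = 9; Q = |V - R|  [with V=9, R=-1]  = 10; T = 2*Q + R - 2*V  [with Q=10, R=-1, V=9]  = 1.
Change = -5 − 1 = -6.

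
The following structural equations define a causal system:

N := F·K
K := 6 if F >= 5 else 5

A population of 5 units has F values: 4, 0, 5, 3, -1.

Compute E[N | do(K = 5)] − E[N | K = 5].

3.5

The intervention sets K=5 in all 5 units regardless of F. Recomputing N per unit gives 20, 0, 25, 15, -5; average 11.
E[N|K=5] averages over only the 4 units with K=5 (F = 4, 0, 3, -1): N = 20, 0, 15, -5, mean 7.5.
Difference = 11 − 7.5 = 3.5.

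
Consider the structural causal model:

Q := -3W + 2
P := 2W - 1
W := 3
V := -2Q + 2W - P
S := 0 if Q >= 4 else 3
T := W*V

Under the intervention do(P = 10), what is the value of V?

The intervention breaks the incoming arrows to P: P := 2W - 1 no longer applies, and P = 10.
Q = -3W + 2  [with W=3]  = -7
V = -2Q + 2W - P  [with Q=-7, W=3, P=10]  = 10

10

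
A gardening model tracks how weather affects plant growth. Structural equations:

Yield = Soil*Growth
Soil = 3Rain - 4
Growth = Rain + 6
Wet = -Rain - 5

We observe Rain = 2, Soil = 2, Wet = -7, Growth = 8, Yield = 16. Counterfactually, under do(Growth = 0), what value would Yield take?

0

Intervening sets Growth = 0 and removes its equation (Growth = Rain + 6).
Soil = 3Rain - 4  [with Rain=2]  = 2
Yield = Soil*Growth  [with Soil=2, Growth=0]  = 0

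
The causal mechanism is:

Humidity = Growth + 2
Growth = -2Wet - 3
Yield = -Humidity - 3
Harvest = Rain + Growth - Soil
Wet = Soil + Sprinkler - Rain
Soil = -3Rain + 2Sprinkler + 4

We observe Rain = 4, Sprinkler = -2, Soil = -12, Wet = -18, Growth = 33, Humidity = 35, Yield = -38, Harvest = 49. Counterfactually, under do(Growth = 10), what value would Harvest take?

do(Growth=10) replaces the equation Growth = -2Wet - 3 with the constant Growth = 10.
Soil = -3Rain + 2Sprinkler + 4  [with Rain=4, Sprinkler=-2]  = -12
Harvest = Rain + Growth - Soil  [with Rain=4, Growth=10, Soil=-12]  = 26

26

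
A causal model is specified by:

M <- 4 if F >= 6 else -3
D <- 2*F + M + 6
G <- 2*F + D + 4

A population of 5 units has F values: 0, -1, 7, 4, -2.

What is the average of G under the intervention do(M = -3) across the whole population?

The intervention sets M=-3 in all 5 units regardless of F. Recomputing G per unit gives 7, 3, 35, 23, -1; average 13.4.

13.4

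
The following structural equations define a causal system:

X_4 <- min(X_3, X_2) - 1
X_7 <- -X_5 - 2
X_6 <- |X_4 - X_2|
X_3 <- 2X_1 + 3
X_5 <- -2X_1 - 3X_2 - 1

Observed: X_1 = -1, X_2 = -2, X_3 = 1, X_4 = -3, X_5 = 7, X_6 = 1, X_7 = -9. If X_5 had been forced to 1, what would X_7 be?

-3

Under do(X_5=1), the mechanism X_5 <- -2X_1 - 3X_2 - 1 is discarded; X_5 is fixed at 1.
X_7 = -X_5 - 2  [with X_5=1]  = -3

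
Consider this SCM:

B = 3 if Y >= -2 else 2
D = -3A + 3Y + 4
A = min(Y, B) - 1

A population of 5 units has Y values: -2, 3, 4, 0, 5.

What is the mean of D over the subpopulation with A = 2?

Observing A=2 restricts to units where A's equation naturally yields 2: Y ∈ {3, 4, 5}. In that subpopulation D = 7, 10, 13, mean 10.

10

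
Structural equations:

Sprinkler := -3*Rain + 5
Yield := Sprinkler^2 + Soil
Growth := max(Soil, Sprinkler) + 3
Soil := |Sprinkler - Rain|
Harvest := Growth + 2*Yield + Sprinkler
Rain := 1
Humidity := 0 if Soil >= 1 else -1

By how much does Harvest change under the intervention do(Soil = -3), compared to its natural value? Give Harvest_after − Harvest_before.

The intervention breaks the incoming arrows to Soil: Soil := |Sprinkler - Rain| no longer applies, and Soil = -3.
Sprinkler = -3*Rain + 5  [with Rain=1]  = 2
Growth = max(Soil, Sprinkler) + 3  [with Soil=-3, Sprinkler=2]  = 5
Yield = Sprinkler^2 + Soil  [with Sprinkler=2, Soil=-3]  = 1
Harvest = Growth + 2*Yield + Sprinkler  [with Growth=5, Yield=1, Sprinkler=2]  = 9
Without intervention: Sprinkler = -3*Rain + 5  [with Rain=1]  = 2; Soil = |Sprinkler - Rain|  [with Sprinkler=2, Rain=1]  = 1; Growth = max(Soil, Sprinkler) + 3  [with Soil=1, Sprinkler=2]  = 5; Yield = Sprinkler^2 + Soil  [with Sprinkler=2, Soil=1]  = 5; Harvest = Growth + 2*Yield + Sprinkler  [with Growth=5, Yield=5, Sprinkler=2]  = 17.
Change = 9 − 17 = -8.

-8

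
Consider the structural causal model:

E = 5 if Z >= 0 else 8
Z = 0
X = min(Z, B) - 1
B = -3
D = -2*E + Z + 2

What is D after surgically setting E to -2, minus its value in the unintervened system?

14

Intervening sets E = -2 and removes its equation (E = 5 if Z >= 0 else 8).
D = -2*E + Z + 2  [with E=-2, Z=0]  = 6
Without intervention: E = 5 if Z >= 0 else 8  [with Z=0]  = 5; D = -2*E + Z + 2  [with E=5, Z=0]  = -8.
Change = 6 − (-8) = 14.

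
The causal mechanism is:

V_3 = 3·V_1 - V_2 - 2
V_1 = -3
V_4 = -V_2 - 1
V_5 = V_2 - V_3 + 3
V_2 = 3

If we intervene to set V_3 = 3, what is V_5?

3

do(V_3=3) replaces the equation V_3 = 3·V_1 - V_2 - 2 with the constant V_3 = 3.
V_5 = V_2 - V_3 + 3  [with V_2=3, V_3=3]  = 3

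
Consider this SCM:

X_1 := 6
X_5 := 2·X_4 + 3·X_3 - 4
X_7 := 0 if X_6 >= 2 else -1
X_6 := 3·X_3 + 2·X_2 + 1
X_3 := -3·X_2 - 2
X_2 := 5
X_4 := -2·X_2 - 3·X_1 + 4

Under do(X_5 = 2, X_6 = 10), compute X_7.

Under do(X_5 = 2, X_6 = 10), each intervened variable's structural equation is replaced by its fixed value.
X_7 = 0 if X_6 >= 2 else -1  [with X_6=10]  = 0

0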